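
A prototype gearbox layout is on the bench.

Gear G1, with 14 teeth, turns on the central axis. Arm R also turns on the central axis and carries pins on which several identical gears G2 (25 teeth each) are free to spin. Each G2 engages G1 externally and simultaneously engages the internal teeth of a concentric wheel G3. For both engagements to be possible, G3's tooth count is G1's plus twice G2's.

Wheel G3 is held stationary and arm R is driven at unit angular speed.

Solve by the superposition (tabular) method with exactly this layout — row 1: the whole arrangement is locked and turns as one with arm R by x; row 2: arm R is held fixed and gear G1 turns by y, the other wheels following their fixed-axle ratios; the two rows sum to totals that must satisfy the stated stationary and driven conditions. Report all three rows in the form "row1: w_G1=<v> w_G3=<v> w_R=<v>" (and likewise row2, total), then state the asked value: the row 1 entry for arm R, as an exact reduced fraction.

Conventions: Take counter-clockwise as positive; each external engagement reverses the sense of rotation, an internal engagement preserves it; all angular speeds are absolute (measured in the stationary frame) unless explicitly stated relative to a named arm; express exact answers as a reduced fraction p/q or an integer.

row1: w_G1=1 w_G3=1 w_R=1
row2: w_G1=32/7 w_G3=-1 w_R=0
total: w_G1=39/7 w_G3=0 w_R=1
asked value: 1

planetary set (14T centre, 25T on arm, 64T internal) — Willis relation
superposition row 1 [locked train]: every member turns x
row 2 (arm held, sun turns y): ω_ring = −(14/64)·y, ω_arm = 0
boundary: total ω_ring = x − (14/64)·y = 0 and total ω_arm = x = 1  ⇒  y = 32/7, x = 1
row 2 ring = −(14/64)·32/7 = -1
totals (row 1 + row 2): sun 1 + 32/7 = 39/7, ring 1 + (-1) = 0, arm 1 + 0 = 1
asked cell (row1, arm) = 1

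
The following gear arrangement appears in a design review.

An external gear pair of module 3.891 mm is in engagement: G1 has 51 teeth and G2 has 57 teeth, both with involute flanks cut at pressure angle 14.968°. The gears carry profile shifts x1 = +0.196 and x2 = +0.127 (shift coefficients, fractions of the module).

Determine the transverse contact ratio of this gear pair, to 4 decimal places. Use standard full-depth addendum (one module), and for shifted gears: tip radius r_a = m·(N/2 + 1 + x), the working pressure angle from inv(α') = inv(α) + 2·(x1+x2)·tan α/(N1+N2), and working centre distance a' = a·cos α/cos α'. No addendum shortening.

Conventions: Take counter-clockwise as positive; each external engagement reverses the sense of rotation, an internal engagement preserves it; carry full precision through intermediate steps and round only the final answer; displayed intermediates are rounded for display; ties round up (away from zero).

2.0166

single-mesh involute tooth geometry (51T engaging 57T at module 3.891)
base radii: r_b1 = 95.853971, r_b2 = 107.130909
tip radii: r_a1 = 103.874136, r_a2 = 115.278657
inv(α') = inv(14.968°) + 2·(+0.196+0.127)·tan α/(51+57) = 0.00770895  ⇒  α' = 16.14921°
a' = a·cos α / cos α' = 210.1140·cos 14.968°/cos 16.14921° = 211.323581
action lengths: √(r_a1²−r_b1²) = 40.023148, √(r_a2²−r_b2²) = 42.569204
base pitch p_b = π·m·cos α = 11.809182
CR = (40.023148 + 42.569204 − 211.323581·sin 16.14921°)/11.809182 = 2.016639
contact ratio ≈ 2.0166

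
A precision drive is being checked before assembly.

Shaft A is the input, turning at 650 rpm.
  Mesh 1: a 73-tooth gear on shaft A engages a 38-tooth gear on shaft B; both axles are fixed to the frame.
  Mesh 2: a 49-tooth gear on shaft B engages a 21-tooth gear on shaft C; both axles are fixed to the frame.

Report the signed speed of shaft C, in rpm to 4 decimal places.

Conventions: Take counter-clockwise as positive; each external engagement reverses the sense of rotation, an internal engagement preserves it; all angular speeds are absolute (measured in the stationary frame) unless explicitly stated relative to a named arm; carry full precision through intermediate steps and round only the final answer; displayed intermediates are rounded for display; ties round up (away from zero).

class = fixed-axis compound train [2 meshes; 2 ratios multiply, 2 sense flips]
mesh 1 [73T→38T]: ω = 650.0000×73/38 = 1248.6842 rpm, sense flips to −
mesh 2 [49T→21T]: ω = 1248.6842×49/21 = 2913.5965 rpm, sense flips to +
signed output speed = +2913.5965 rpm

+2913.5965 rpm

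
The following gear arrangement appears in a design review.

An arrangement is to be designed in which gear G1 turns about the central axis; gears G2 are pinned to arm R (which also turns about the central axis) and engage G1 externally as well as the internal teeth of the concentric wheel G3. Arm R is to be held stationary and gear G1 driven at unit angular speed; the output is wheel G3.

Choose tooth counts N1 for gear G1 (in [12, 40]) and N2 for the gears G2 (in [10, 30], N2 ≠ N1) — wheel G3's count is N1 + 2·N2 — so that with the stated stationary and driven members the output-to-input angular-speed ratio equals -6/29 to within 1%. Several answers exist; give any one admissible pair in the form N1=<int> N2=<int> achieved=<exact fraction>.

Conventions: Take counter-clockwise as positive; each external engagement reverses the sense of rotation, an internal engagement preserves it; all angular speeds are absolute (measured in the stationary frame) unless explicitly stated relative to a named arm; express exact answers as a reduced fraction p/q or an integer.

N1=12 N2=23 achieved=-6/29

class = planetary set [ratio -6/29 wanted; Willis about the carrier]
Willis with ω_arm = 0: ω_ring/ω_sun = −N1/N3; set equal to -6/29  ⇒  N3/N1 = −1/(-6/29) = 29/6
N3 = N1 + 2·N2  ⇒  N2/N1 = (N3/N1 − 1)/2 = (29/6 − 1)/2 = 23/12
smallest multiple with N1 ≥ 12 and N2 ≥ 10: k = 1  ⇒  N1 = 1·12 = 12, N2 = 1·23 = 23 (N1 ≤ 40, N2 ≤ 30, N2 ≠ N1 ✓), N3 = 12 + 2·23 = 58
check: −N1/N3 with N1 = 12, N3 = 58 gives -6/29; |achieved − target| = 0 ≤ 3/1450 ✓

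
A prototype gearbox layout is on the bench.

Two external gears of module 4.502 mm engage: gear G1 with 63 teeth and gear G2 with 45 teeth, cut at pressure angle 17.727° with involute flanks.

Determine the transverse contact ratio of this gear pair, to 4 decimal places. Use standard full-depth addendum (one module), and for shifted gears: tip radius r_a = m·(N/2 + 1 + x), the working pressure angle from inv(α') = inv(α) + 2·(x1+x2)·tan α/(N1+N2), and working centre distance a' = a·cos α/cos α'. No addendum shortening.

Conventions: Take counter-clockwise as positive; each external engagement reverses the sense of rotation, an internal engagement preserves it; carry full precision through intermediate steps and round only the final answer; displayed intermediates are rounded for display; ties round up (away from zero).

class = single-mesh tooth geometry [involute pair 63T × 45T, m = 4.502]
base radii: r_b1 = 135.079450, r_b2 = 96.485321
tip radii: r_a1 = 146.315000, r_a2 = 105.797000
no profile shift: α' = α, a' = a
action lengths: √(r_a1²−r_b1²) = 56.228298, √(r_a2²−r_b2²) = 43.400322
base pitch p_b = π·m·cos α = 13.471892
CR = (56.228298 + 43.400322 − 243.108000·sin 17.72700°)/13.471892 = 1.900744
contact ratio ≈ 1.9007

1.9007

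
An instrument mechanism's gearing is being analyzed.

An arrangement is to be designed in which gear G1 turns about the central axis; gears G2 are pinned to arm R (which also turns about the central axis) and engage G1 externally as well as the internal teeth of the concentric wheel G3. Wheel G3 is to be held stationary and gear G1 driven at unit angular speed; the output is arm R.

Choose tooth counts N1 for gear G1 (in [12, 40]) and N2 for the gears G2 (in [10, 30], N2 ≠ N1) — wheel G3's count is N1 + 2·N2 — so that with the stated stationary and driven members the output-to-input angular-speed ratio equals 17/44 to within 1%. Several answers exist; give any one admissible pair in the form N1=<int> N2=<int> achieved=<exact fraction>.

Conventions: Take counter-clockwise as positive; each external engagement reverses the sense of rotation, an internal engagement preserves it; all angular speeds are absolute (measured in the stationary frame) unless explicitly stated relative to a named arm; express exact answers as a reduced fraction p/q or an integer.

N1=34 N2=10 achieved=17/44

topology: planetary set — design target 17/44, arm = carrier (Willis)
Willis with ω_ring = 0: ω_arm/ω_sun = N1/(N1+N3); set equal to 17/44  ⇒  N3/N1 = 1/(17/44) − 1 = 27/17
N3 = N1 + 2·N2  ⇒  N2/N1 = (N3/N1 − 1)/2 = (27/17 − 1)/2 = 5/17
smallest multiple with N1 ≥ 12 and N2 ≥ 10: k = 2  ⇒  N1 = 2·17 = 34, N2 = 2·5 = 10 (N1 ≤ 40, N2 ≤ 30, N2 ≠ N1 ✓), N3 = 34 + 2·10 = 54
check: N1/(N1+N3) with N1 = 34, N3 = 54 gives 17/44; |achieved − target| = 0 ≤ 17/4400 ✓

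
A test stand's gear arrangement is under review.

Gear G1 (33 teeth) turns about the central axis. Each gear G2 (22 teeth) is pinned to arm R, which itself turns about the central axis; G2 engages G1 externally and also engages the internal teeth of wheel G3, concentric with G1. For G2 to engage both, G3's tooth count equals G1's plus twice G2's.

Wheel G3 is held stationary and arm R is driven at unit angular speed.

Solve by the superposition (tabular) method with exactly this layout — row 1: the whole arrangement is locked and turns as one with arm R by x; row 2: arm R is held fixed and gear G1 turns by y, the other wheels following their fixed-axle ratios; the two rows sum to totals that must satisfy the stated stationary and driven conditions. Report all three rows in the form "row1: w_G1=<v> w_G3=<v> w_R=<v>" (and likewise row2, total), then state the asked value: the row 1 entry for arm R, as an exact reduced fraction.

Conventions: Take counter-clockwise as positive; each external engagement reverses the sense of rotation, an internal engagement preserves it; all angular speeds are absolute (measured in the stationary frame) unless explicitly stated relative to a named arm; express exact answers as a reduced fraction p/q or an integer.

topology: planetary set — G1 33T / G2 22T / G3 77T, arm = carrier (Willis)
row 1 — lock + rotate with arm: ω_sun = ω_ring = ω_arm = x
row 2 — arm fixed, fixed-axis ratios: sun y, ring −(33/77)·y, arm 0
boundary: total ω_ring = x − (33/77)·y = 0 and total ω_arm = x = 1  ⇒  y = 7/3, x = 1
row 2 ring = −(33/77)·7/3 = -1
totals (row 1 + row 2): sun 1 + 7/3 = 10/3, ring 1 + (-1) = 0, arm 1 + 0 = 1
asked cell (row1, arm) = 1

row1: w_G1=1 w_G3=1 w_R=1
row2: w_G1=7/3 w_G3=-1 w_R=0
total: w_G1=10/3 w_G3=0 w_R=1
asked value: 1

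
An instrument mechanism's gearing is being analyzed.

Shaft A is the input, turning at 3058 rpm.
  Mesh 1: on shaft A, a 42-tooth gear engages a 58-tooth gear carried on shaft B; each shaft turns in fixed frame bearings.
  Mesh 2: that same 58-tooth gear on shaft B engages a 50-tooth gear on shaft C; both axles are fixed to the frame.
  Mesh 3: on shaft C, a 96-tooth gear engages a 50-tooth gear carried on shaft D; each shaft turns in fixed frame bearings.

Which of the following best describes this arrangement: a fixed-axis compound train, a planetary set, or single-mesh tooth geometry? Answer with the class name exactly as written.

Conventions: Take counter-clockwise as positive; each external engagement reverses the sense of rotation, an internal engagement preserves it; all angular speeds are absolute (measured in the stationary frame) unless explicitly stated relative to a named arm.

fixed-axis compound train

3-mesh fixed-axis compound train (all bearings frame-fixed)
classification: fixed-axis compound train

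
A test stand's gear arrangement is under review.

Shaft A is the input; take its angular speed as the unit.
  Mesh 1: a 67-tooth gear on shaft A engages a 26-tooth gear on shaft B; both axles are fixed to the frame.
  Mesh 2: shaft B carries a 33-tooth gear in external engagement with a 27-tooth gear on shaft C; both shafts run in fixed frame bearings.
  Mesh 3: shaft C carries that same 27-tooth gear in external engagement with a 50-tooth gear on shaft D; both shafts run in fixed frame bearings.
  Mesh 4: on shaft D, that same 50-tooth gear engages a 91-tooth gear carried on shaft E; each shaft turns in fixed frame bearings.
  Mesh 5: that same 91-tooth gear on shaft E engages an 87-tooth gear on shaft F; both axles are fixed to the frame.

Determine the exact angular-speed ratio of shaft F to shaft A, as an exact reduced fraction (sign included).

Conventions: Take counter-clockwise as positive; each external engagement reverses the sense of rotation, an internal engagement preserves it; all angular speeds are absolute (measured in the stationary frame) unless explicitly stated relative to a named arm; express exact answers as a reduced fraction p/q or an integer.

-737/754

class = fixed-axis compound train [5 meshes; 5 ratios multiply, 5 sense flips]
mesh 1 [67T→26T]: running ratio 67/26, sense −
mesh 2 [33T→27T]: running ratio 737/234, sense +
mesh 3 [27T→50T]: running ratio 2211/1300, sense −
mesh 4 [50T→91T]: running ratio 2211/2366, sense +
mesh 5 [91T→87T]: running ratio 737/754, sense −
ω_out/ω_in = -737/754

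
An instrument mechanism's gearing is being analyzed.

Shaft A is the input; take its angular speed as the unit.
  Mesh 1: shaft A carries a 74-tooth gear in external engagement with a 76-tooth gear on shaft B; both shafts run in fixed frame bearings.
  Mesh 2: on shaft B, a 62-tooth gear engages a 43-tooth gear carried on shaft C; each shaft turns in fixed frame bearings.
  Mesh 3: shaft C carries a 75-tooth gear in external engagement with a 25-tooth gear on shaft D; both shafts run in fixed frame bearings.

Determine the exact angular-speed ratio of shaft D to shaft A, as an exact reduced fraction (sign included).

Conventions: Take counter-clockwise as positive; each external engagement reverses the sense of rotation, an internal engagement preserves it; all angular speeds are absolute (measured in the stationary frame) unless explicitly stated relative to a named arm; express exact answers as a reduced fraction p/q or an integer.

-3441/817

class = fixed-axis compound train [3 meshes; 3 ratios multiply, 3 sense flips]
mesh 1 [74T→76T]: running ratio 37/38, sense −
mesh 2 [62T→43T]: running ratio 1147/817, sense +
mesh 3 [75T→25T]: running ratio 3441/817, sense −
ω_out/ω_in = -3441/817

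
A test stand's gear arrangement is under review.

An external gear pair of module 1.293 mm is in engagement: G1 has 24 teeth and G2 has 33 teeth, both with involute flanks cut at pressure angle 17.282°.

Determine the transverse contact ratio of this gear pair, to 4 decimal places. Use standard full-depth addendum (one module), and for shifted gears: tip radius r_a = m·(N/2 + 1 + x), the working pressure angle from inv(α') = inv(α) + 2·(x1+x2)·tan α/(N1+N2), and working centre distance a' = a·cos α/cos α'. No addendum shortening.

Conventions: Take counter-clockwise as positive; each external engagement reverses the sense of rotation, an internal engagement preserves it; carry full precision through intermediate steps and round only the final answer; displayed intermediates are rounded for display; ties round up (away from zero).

class = single-mesh tooth geometry [involute pair 24T × 33T, m = 1.293]
base radii: r_b1 = 14.815517, r_b2 = 20.371336
tip radii: r_a1 = 16.809000, r_a2 = 22.627500
no profile shift: α' = α, a' = a
action lengths: √(r_a1²−r_b1²) = 7.939958, √(r_a2²−r_b2²) = 9.849488
base pitch p_b = π·m·cos α = 3.878693
CR = (7.939958 + 9.849488 − 36.850500·sin 17.28200°)/3.878693 = 1.764018
contact ratio ≈ 1.7640

1.7640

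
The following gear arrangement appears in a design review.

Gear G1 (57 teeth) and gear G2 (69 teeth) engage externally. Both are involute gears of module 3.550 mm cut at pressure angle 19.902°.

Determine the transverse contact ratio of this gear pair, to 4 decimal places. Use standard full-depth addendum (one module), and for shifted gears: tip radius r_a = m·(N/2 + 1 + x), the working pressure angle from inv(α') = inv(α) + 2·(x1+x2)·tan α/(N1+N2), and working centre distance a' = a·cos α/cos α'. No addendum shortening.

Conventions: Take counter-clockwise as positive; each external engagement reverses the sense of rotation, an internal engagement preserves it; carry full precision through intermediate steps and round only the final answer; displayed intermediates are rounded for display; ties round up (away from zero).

class = single-mesh tooth geometry [involute pair 57T × 69T, m = 3.550]
base radii: r_b1 = 95.132449, r_b2 = 115.160333
tip radii: r_a1 = 104.725000, r_a2 = 126.025000
no profile shift: α' = α, a' = a
action lengths: √(r_a1²−r_b1²) = 43.785189, √(r_a2²−r_b2²) = 51.189826
base pitch p_b = π·m·cos α = 10.486576
CR = (43.785189 + 51.189826 − 223.650000·sin 19.90200°)/10.486576 = 1.796753
contact ratio ≈ 1.7968

1.7968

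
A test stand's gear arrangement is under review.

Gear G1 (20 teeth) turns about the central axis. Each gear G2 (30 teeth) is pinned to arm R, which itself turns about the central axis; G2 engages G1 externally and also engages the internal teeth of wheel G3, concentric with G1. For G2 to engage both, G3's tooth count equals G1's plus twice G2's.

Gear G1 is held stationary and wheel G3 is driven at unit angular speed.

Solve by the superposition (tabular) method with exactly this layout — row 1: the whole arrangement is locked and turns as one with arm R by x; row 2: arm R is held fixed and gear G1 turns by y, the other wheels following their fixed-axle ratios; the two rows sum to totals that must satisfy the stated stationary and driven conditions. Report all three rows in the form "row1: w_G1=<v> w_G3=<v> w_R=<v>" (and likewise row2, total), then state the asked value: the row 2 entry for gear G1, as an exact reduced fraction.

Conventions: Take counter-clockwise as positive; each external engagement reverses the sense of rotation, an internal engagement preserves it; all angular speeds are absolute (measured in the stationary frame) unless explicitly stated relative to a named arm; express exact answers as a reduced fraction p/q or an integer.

row1: w_G1=4/5 w_G3=4/5 w_R=4/5
row2: w_G1=-4/5 w_G3=1/5 w_R=0
total: w_G1=0 w_G3=1 w_R=4/5
asked value: -4/5

class = planetary set [G3 = 20+2·30 = 80; Willis about the carrier]
superposition row 1 [locked train]: every member turns x
row 2 — arm fixed, fixed-axis ratios: sun y, ring −(20/80)·y, arm 0
boundary: total ω_sun = x + y = 0 and total ω_ring = x − (20/80)·y = 1  ⇒  y = -4/5, x = 4/5
row 2 ring = −(20/80)·(-4/5) = 1/5
totals (row 1 + row 2): sun 4/5 + (-4/5) = 0, ring 4/5 + 1/5 = 1, arm 4/5 + 0 = 4/5
asked cell (row2, sun) = -4/5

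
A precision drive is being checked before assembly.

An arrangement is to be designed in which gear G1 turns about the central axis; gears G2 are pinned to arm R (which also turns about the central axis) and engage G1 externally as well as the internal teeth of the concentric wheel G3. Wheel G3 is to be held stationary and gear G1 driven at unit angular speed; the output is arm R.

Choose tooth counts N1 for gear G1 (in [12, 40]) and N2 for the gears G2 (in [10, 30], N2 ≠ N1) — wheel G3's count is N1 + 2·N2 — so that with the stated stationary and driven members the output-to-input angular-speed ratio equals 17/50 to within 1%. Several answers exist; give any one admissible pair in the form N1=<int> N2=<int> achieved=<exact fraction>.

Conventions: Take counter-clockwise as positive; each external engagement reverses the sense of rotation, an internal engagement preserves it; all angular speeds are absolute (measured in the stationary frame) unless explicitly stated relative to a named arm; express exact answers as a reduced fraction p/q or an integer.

N1=34 N2=16 achieved=17/50

class = planetary set [ratio 17/50 wanted; Willis about the carrier]
Willis with ω_ring = 0: ω_arm/ω_sun = N1/(N1+N3); set equal to 17/50  ⇒  N3/N1 = 1/(17/50) − 1 = 33/17
N3 = N1 + 2·N2  ⇒  N2/N1 = (N3/N1 − 1)/2 = (33/17 − 1)/2 = 8/17
smallest multiple with N1 ≥ 12 and N2 ≥ 10: k = 2  ⇒  N1 = 2·17 = 34, N2 = 2·8 = 16 (N1 ≤ 40, N2 ≤ 30, N2 ≠ N1 ✓), N3 = 34 + 2·16 = 66
check: N1/(N1+N3) with N1 = 34, N3 = 66 gives 17/50; |achieved − target| = 0 ≤ 17/5000 ✓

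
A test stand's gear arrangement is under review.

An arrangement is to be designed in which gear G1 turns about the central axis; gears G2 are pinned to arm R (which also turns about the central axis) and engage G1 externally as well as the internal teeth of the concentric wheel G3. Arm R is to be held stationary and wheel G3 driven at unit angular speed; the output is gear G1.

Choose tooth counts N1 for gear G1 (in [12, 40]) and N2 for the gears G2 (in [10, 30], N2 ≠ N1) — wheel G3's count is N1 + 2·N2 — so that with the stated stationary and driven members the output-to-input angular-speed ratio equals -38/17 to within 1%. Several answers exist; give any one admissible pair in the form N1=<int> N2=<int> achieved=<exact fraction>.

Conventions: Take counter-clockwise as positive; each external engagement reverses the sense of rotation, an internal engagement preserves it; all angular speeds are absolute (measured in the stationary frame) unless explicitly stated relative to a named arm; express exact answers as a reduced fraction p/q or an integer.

design class (target -38/17): planetary set
Willis with ω_arm = 0: ω_sun/ω_ring = −N3/N1; set equal to -38/17  ⇒  N3/N1 = −(-38/17) = 38/17
N3 = N1 + 2·N2  ⇒  N2/N1 = (N3/N1 − 1)/2 = (38/17 − 1)/2 = 21/34
smallest multiple with N1 ≥ 12 and N2 ≥ 10: k = 1  ⇒  N1 = 1·34 = 34, N2 = 1·21 = 21 (N1 ≤ 40, N2 ≤ 30, N2 ≠ N1 ✓), N3 = 34 + 2·21 = 76
check: −N3/N1 with N1 = 34, N3 = 76 gives -38/17; |achieved − target| = 0 ≤ 19/850 ✓

N1=34 N2=21 achieved=-38/17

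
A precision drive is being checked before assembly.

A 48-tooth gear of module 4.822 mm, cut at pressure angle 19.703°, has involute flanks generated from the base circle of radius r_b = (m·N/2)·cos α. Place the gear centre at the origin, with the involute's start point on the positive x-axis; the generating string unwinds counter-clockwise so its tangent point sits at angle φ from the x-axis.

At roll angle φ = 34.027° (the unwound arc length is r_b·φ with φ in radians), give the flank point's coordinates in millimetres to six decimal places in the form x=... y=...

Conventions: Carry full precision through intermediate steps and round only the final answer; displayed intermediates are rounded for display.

recognized (one wheel, involute flank): single-mesh tooth geometry, m = 4.822, N = 48
pitch radius r_p = m·N/2 = 4.822·48/2 = 115.728000
base radius r_b = r_p·cos α = 115.728000·cos 19.703° = 108.952460
roll angle φ = 34.027° = 0.59388318 rad
x = r_b·(cos φ + φ·sin φ) = 126.504833
y = r_b·(sin φ − φ·cos φ) = 7.342153

x=126.504833 y=7.342153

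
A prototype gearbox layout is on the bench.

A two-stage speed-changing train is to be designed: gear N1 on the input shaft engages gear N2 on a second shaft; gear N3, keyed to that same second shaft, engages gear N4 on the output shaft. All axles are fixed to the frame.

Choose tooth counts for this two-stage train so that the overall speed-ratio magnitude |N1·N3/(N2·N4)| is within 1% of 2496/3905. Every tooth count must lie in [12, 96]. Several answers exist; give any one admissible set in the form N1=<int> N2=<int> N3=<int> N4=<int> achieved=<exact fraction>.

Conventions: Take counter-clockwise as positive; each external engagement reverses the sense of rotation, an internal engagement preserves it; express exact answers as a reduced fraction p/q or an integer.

design class (target 2496/3905): fixed-axis compound train
target = 2496/3905 in lowest terms: an exact hit needs N1·N3 = k·2496 and N2·N4 = k·3905 for one integer k, every count in [12, 96]; additionally prefer no 1:1 stage (N1 ≠ N2, N3 ≠ N4)
k = 1: N1·N3 = 2496 = 26·96, N2·N4 = 3905 = 55·71
achieved = 26·96/(55·71) = 2496/3905; |achieved − target| = 0 ≤ 624/97625 ✓

N1=26 N2=55 N3=96 N4=71 achieved=2496/3905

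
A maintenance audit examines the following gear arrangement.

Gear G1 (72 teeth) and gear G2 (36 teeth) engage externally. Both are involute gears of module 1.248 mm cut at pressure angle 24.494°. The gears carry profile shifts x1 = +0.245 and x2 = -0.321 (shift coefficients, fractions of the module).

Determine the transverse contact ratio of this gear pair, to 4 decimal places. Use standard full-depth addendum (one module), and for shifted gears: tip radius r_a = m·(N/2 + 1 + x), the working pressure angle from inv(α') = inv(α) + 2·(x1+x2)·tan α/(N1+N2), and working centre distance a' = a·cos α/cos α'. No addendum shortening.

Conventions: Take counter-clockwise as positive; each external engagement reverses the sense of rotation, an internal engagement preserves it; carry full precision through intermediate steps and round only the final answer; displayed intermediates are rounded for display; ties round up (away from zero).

1.5716

topology: single-mesh involute geometry — m = 1.248, 72T/36T pair
base radii: r_b1 = 40.884691, r_b2 = 20.442345
tip radii: r_a1 = 46.481760, r_a2 = 23.311392
inv(α') = inv(24.494°) + 2·(+0.245-0.321)·tan α/(72+36) = 0.02745763  ⇒  α' = 24.31554°
a' = a·cos α / cos α' = 67.3920·cos 24.494°/cos 24.31554° = 67.296827
action lengths: √(r_a1²−r_b1²) = 22.113256, √(r_a2²−r_b2²) = 11.204085
base pitch p_b = π·m·cos α = 3.567862
CR = (22.113256 + 11.204085 − 67.296827·sin 24.31554°)/3.567862 = 1.571557
contact ratio ≈ 1.5716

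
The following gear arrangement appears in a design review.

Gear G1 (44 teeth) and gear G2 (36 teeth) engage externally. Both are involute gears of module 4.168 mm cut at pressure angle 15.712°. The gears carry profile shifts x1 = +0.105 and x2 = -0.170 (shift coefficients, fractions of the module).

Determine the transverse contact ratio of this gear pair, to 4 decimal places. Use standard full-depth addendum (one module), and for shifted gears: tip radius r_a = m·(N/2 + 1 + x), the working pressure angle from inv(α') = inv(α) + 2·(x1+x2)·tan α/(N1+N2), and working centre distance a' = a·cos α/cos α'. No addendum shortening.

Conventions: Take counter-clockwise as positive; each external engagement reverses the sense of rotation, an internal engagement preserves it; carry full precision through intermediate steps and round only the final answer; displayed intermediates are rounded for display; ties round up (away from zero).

single-mesh involute tooth geometry (44T engaging 36T at module 4.168)
base radii: r_b1 = 88.269784, r_b2 = 72.220732
tip radii: r_a1 = 96.301640, r_a2 = 78.483440
inv(α') = inv(15.712°) + 2·(+0.105-0.170)·tan α/(44+36) = 0.00663006  ⇒  α' = 15.37342°
a' = a·cos α / cos α' = 166.7200·cos 15.712°/cos 15.37342° = 166.446215
action lengths: √(r_a1²−r_b1²) = 38.502612, √(r_a2²−r_b2²) = 30.721592
base pitch p_b = π·m·cos α = 12.604896
CR = (38.502612 + 30.721592 − 166.446215·sin 15.37342°)/12.604896 = 1.991118
contact ratio ≈ 1.9911

1.9911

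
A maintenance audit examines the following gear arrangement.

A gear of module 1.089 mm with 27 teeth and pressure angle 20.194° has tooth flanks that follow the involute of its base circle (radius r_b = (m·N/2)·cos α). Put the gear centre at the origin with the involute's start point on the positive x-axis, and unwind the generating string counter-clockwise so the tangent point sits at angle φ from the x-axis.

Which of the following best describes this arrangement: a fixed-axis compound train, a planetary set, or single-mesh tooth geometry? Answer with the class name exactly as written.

topology: single-mesh involute geometry — m = 1.089, N = 27
classification: single-mesh tooth geometry

single-mesh tooth geometry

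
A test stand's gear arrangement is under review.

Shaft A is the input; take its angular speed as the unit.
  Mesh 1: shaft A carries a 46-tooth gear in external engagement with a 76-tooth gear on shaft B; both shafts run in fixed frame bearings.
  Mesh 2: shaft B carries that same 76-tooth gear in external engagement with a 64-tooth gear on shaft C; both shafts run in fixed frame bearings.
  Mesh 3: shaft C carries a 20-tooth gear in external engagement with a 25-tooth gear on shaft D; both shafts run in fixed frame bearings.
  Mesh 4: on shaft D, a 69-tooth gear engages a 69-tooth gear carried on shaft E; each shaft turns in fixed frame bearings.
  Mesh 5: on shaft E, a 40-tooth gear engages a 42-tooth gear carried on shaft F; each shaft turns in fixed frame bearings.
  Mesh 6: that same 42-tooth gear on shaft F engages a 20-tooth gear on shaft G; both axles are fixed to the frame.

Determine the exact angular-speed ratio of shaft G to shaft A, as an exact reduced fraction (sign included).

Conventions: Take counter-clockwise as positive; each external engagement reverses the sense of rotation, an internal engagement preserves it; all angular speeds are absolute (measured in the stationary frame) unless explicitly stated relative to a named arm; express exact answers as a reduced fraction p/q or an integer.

class = fixed-axis compound train [6 meshes; 6 ratios multiply, 6 sense flips]
mesh 1 [46T→76T]: running ratio 23/38, sense −
mesh 2 [76T→64T]: running ratio 23/32, sense +
mesh 3 [20T→25T]: running ratio 23/40, sense −
mesh 4 [69T→69T]: running ratio 23/40, sense +
mesh 5 [40T→42T]: running ratio 23/42, sense −
mesh 6 [42T→20T]: running ratio 23/20, sense +
ω_out/ω_in = 23/20

23/20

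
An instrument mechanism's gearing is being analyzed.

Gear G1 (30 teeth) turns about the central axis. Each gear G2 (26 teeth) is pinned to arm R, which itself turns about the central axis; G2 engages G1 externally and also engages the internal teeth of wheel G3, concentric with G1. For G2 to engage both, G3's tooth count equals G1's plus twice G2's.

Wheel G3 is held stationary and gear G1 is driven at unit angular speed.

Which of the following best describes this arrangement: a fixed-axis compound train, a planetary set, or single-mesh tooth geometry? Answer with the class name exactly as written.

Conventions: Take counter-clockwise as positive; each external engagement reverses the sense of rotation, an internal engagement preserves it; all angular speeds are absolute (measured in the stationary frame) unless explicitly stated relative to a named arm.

planetary set

topology: planetary set — G1 30T / G2 26T / G3 82T, arm = carrier (Willis)
classification: planetary set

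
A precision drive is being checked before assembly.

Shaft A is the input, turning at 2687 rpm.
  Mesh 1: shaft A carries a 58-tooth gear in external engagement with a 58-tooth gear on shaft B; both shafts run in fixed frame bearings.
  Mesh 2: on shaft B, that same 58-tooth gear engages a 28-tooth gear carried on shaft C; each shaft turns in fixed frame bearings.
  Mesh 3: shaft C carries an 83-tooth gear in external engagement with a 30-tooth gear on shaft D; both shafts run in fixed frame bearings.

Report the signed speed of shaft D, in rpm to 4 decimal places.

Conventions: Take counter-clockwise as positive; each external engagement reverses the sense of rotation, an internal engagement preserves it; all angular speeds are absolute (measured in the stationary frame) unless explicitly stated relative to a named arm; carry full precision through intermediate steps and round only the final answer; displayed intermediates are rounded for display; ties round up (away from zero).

-15399.0690 rpm

recognized (4 fixed axles, 3 meshes): fixed-axis compound train
mesh 1 [58T→58T]: ω = 2687.0000×58/58 = 2687.0000 rpm, sense flips to −
mesh 2 [58T→28T]: ω = 2687.0000×58/28 = 5565.9286 rpm, sense flips to +
mesh 3 [83T→30T]: ω = 5565.9286×83/30 = 15399.0690 rpm, sense flips to −
signed output speed = -15399.0690 rpm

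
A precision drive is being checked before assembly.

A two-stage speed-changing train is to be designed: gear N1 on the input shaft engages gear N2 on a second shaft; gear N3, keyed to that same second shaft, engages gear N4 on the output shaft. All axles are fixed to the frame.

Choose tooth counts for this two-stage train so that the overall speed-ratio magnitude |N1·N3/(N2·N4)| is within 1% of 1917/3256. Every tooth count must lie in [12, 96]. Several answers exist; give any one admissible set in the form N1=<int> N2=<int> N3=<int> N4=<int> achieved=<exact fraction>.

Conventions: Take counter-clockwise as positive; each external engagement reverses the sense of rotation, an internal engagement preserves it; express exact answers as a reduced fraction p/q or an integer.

topology: fixed-axis compound train — 2 stages, target 1917/3256
target = 1917/3256 in lowest terms: an exact hit needs N1·N3 = k·1917 and N2·N4 = k·3256 for one integer k, every count in [12, 96]; additionally prefer no 1:1 stage (N1 ≠ N2, N3 ≠ N4)
k = 1: N1·N3 = 1917 = 27·71, N2·N4 = 3256 = 37·88
achieved = 27·71/(37·88) = 1917/3256; |achieved − target| = 0 ≤ 1917/325600 ✓

N1=27 N2=37 N3=71 N4=88 achieved=1917/3256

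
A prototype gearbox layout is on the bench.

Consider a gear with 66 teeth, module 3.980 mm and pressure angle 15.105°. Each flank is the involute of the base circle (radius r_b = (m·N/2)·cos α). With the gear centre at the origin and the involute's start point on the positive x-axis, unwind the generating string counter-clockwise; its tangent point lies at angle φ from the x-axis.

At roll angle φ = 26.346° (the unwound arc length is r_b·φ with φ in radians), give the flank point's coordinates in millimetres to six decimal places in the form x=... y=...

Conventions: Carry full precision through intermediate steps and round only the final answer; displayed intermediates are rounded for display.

single-mesh involute tooth geometry (66T wheel at module 3.980)
pitch radius r_p = m·N/2 = 3.980·66/2 = 131.340000
base radius r_b = r_p·cos α = 131.340000·cos 15.105° = 126.802189
roll angle φ = 26.346° = 0.45982444 rad
x = r_b·(cos φ + φ·sin φ) = 139.507296
y = r_b·(sin φ − φ·cos φ) = 4.023195

x=139.507296 y=4.023195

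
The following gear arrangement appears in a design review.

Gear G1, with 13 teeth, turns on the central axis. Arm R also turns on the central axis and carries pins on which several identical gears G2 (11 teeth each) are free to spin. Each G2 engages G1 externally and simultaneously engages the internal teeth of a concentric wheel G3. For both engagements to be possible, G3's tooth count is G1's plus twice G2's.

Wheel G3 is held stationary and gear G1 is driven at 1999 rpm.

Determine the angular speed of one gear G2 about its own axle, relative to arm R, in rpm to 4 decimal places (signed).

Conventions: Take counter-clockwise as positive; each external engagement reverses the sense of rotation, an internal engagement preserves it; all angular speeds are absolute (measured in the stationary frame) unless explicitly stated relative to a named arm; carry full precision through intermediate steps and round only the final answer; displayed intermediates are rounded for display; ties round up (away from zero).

class = planetary set [G3 = 13+2·11 = 35; Willis about the carrier]
normalise by the input: solve with ω_sun = 1, then scale by 1999 rpm
ring teeth: 13 + 2·11 = 35
13(ω_sun−ω_arm) = −35(ω_ring−ω_arm),  ω_ring = 0, ω_sun = 1
13(1−ω_arm) = −35(0−ω_arm)  ⇒  48·ω_arm = 13  ⇒  ω_arm = 13/48
sun–planet mesh: 13·(1−13/48) = −11·(ω_p−ω_arm)  ⇒  ω_p−ω_arm = -455/528
scale: ω_p−ω_arm = -455/528 × 1999 rpm = -1722.6231 rpm

-1722.6231 rpm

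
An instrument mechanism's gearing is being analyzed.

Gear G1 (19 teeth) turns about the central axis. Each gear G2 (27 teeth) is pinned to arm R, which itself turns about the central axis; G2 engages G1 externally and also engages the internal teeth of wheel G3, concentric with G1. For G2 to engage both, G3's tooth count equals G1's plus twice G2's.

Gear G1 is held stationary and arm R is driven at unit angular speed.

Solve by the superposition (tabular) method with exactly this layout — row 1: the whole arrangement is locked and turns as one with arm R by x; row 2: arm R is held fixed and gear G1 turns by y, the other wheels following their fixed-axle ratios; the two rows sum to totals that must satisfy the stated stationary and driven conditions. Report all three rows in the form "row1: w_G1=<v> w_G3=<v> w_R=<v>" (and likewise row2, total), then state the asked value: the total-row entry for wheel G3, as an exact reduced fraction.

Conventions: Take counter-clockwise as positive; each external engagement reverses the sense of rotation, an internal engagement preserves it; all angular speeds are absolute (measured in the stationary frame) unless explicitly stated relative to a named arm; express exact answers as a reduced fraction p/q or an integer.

topology: planetary set — G1 19T / G2 27T / G3 73T, arm = carrier (Willis)
row 1: whole set turns with the arm by x
superposition row 2 [arm held]: sun y, ring −(19/73)·y, arm 0
boundary: total ω_sun = x + y = 0 and total ω_arm = x = 1  ⇒  y = -1, x = 1
row 2 ring = −(19/73)·(-1) = 19/73
totals (row 1 + row 2): sun 1 + (-1) = 0, ring 1 + 19/73 = 92/73, arm 1 + 0 = 1
asked cell (total, ring) = 92/73

row1: w_G1=1 w_G3=1 w_R=1
row2: w_G1=-1 w_G3=19/73 w_R=0
total: w_G1=0 w_G3=92/73 w_R=1
asked value: 92/73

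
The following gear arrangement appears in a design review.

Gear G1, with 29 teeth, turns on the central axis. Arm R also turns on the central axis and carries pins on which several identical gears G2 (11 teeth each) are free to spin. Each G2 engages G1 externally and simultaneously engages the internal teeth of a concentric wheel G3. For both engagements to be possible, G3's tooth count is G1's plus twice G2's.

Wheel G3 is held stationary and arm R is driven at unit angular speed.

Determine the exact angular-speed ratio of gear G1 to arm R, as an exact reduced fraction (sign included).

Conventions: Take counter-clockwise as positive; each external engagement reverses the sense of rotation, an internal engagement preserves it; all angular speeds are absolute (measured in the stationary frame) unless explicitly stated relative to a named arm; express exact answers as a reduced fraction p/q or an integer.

80/29

recognized (axles ride arm R): planetary set, 29/11/51 teeth
ring teeth: 29 + 2·11 = 51
29(ω_sun−ω_arm) = −51(ω_ring−ω_arm),  ω_ring = 0, ω_arm = 1
ω_sun = 1 − (51/29)(0−1) = 80/29
ω_out/ω_in = 80/29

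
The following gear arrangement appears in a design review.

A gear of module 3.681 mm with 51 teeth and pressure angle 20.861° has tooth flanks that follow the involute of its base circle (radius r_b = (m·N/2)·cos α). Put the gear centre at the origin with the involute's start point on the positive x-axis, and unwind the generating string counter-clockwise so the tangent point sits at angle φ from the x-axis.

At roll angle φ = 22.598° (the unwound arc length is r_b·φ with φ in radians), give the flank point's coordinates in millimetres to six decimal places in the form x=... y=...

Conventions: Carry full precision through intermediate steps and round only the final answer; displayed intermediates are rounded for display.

x=94.271528 y=1.766081

single-mesh involute tooth geometry (51T wheel at module 3.681)
pitch radius r_p = m·N/2 = 3.681·51/2 = 93.865500
base radius r_b = r_p·cos α = 93.865500·cos 20.861° = 87.712343
roll angle φ = 22.598° = 0.39440950 rad
x = r_b·(cos φ + φ·sin φ) = 94.271528
y = r_b·(sin φ − φ·cos φ) = 1.766081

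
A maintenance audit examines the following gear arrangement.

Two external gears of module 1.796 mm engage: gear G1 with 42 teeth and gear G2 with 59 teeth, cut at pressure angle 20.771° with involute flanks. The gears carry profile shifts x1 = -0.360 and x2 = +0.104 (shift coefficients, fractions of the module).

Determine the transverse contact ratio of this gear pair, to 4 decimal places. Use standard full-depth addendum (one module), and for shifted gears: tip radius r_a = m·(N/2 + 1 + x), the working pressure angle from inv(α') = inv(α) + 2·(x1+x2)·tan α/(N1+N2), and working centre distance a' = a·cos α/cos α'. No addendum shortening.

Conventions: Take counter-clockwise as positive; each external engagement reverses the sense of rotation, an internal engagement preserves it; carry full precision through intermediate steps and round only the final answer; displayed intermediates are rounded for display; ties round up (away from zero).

single-mesh involute tooth geometry (42T engaging 59T at module 1.796)
base radii: r_b1 = 35.264660, r_b2 = 49.538450
tip radii: r_a1 = 38.865440, r_a2 = 54.964784
inv(α') = inv(20.771°) + 2·(-0.360+0.104)·tan α/(42+59) = 0.01484024  ⇒  α' = 19.97222°
a' = a·cos α / cos α' = 90.6980·cos 20.771°/cos 19.97222° = 90.229671
action lengths: √(r_a1²−r_b1²) = 16.337877, √(r_a2²−r_b2²) = 23.813219
base pitch p_b = π·m·cos α = 5.275581
CR = (16.337877 + 23.813219 − 90.229671·sin 19.97222°)/5.275581 = 1.768876
contact ratio ≈ 1.7689

1.7689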